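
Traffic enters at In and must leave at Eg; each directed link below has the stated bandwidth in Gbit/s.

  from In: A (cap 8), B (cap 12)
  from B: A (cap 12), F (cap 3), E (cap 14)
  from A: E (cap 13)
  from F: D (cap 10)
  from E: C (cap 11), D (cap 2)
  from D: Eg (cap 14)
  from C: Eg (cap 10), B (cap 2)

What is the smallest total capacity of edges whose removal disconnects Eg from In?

Augment In→B→F→D→Eg: bottleneck 3, flow now 3.
Augment In→B→E→D→Eg: bottleneck 2, flow now 5.
Augment In→B→E→C→Eg: bottleneck 7, flow now 12.
Augment In→A→E→C→Eg: bottleneck 3, flow now 15.
No augmenting path remains; maximum flow = 15.
By max-flow min-cut, the minimum cut capacity equals the max flow.
In the residual graph, reachable from In: {In, B, A, E, C}.
Min-cut edges: B→F (3), E→D (2), C→Eg (10); capacity 3 + 2 + 10 = 15.

15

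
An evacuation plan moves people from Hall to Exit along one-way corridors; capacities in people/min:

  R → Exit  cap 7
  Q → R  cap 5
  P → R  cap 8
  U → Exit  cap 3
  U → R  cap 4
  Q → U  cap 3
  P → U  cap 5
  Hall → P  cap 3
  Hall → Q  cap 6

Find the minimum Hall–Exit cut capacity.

9

Augment Hall→P→R→Exit: bottleneck 3, flow now 3.
Augment Hall→Q→R→Exit: bottleneck 4, flow now 7.
Augment Hall→Q→U→Exit: bottleneck 2, flow now 9.
No augmenting path remains; maximum flow = 9.
By max-flow min-cut, the minimum cut capacity equals the max flow.
In the residual graph, reachable from Hall: {Hall}.
Min-cut edges: Hall→P (3), Hall→Q (6); capacity 3 + 6 = 9.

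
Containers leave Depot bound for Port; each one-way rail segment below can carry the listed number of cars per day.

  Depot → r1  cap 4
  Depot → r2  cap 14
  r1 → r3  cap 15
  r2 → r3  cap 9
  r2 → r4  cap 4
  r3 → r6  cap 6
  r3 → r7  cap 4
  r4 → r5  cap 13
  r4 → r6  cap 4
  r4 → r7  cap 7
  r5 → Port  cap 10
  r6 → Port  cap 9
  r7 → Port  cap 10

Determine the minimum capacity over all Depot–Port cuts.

Augment Depot→r1→r3→r6→Port: bottleneck 4, flow now 4.
Augment Depot→r2→r3→r6→Port: bottleneck 2, flow now 6.
Augment Depot→r2→r3→r7→Port: bottleneck 4, flow now 10.
Augment Depot→r2→r4→r5→Port: bottleneck 4, flow now 14.
No augmenting path remains; maximum flow = 14.
By max-flow min-cut, the minimum cut capacity equals the max flow.
In the residual graph, reachable from Depot: {Depot, r1, r2, r3}.
Min-cut edges: r2→r4 (4), r3→r6 (6), r3→r7 (4); capacity 4 + 6 + 4 = 14.

14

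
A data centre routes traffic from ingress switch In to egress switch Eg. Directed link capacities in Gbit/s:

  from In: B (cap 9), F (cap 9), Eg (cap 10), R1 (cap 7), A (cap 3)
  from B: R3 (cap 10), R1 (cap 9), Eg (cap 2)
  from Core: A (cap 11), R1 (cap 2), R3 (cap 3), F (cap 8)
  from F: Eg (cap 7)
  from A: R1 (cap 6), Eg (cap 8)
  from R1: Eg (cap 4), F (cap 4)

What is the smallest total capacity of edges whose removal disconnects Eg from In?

26

Augment In→Eg: bottleneck 10, flow now 10.
Augment In→B→Eg: bottleneck 2, flow now 12.
Augment In→F→Eg: bottleneck 7, flow now 19.
Augment In→A→Eg: bottleneck 3, flow now 22.
Augment In→R1→Eg: bottleneck 4, flow now 26.
No augmenting path remains; maximum flow = 26.
By max-flow min-cut, the minimum cut capacity equals the max flow.
In the residual graph, reachable from In: {In, B, F, R1, R3}.
Min-cut edges: In→A (3), In→Eg (10), B→Eg (2), F→Eg (7), R1→Eg (4); capacity 3 + 10 + 2 + 7 + 4 = 26.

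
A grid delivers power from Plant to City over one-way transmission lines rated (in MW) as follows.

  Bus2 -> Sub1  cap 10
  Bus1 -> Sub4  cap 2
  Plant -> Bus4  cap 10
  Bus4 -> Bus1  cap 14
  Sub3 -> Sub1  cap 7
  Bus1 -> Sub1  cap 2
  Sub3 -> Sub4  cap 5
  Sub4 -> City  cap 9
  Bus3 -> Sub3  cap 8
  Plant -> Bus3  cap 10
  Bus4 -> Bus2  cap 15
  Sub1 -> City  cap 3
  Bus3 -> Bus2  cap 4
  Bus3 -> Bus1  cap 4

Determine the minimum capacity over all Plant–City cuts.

10

Augment Plant→Bus4→Bus1→Sub1→City: bottleneck 2, flow now 2.
Augment Plant→Bus4→Bus1→Sub4→City: bottleneck 2, flow now 4.
Augment Plant→Bus4→Bus2→Sub1→City: bottleneck 1, flow now 5.
Augment Plant→Bus3→Sub3→Sub4→City: bottleneck 5, flow now 10.
No augmenting path remains; maximum flow = 10.
By max-flow min-cut, the minimum cut capacity equals the max flow.
In the residual graph, reachable from Plant: {Plant, Bus4, Bus3, Bus1, Sub3, Bus2, Sub1}.
Min-cut edges: Bus1→Sub4 (2), Sub3→Sub4 (5), Sub1→City (3); capacity 2 + 5 + 3 = 10.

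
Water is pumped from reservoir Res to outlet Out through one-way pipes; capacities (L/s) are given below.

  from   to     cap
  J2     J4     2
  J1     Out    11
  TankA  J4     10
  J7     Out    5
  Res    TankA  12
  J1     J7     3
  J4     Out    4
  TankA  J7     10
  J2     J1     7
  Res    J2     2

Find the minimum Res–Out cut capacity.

11

Augment Res→TankA→J7→Out: bottleneck 5, flow now 5.
Augment Res→TankA→J4→Out: bottleneck 4, flow now 9.
Augment Res→J2→J1→Out: bottleneck 2, flow now 11.
No augmenting path remains; maximum flow = 11.
By max-flow min-cut, the minimum cut capacity equals the max flow.
In the residual graph, reachable from Res: {Res, TankA, J7, J4}.
Min-cut edges: Res→J2 (2), J7→Out (5), J4→Out (4); capacity 2 + 5 + 4 = 11.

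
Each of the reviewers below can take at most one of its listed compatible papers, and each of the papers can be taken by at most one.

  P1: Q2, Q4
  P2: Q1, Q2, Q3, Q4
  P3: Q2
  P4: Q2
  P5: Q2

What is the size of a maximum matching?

3

Unit-capacity flow: source→left, listed edges, right→sink; max matching = max flow.
Augmenting path P1→Q2 (+1); matched 1.
Augmenting path P2→Q1 (+1); matched 2.
Augmenting path P3→Q2→P1→Q4 (+1); matched 3.
No augmenting path remains; maximum matching = 3.
König certificate: {P1, P2, Q2} is a vertex cover of size 3 (every listed pair touches it), so no matching can be larger.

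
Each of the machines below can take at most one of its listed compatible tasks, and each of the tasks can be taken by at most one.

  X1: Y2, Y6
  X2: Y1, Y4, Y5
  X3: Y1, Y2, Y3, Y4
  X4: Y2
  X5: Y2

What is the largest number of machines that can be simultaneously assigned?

4

Unit-capacity flow: source→left, listed edges, right→sink; max matching = max flow.
Augmenting path X1→Y2 (+1); matched 1.
Augmenting path X2→Y1 (+1); matched 2.
Augmenting path X3→Y3 (+1); matched 3.
Augmenting path X4→Y2→X1→Y6 (+1); matched 4.
No augmenting path remains; maximum matching = 4.
König certificate: {X1, X2, X3, Y2} is a vertex cover of size 4 (every listed pair touches it), so no matching can be larger.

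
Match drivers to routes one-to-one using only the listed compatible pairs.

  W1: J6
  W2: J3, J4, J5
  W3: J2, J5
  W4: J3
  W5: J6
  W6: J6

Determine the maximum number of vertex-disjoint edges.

Unit-capacity flow: source→left, listed edges, right→sink; max matching = max flow.
Augmenting path W1→J6 (+1); matched 1.
Augmenting path W2→J3 (+1); matched 2.
Augmenting path W3→J2 (+1); matched 3.
Augmenting path W4→J3→W2→J4 (+1); matched 4.
No augmenting path remains; maximum matching = 4.
König certificate: {W2, W3, W4, J6} is a vertex cover of size 4 (every listed pair touches it), so no matching can be larger.

4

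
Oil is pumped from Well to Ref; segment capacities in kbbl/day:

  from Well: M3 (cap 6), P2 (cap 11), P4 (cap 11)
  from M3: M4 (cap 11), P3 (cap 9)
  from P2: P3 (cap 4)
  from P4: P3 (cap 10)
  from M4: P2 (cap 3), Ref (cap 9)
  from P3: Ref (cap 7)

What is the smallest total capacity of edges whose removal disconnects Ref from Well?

13

Augment Well→M3→M4→Ref: bottleneck 6, flow now 6.
Augment Well→P2→P3→Ref: bottleneck 4, flow now 10.
Augment Well→P4→P3→Ref: bottleneck 3, flow now 13.
No augmenting path remains; maximum flow = 13.
By max-flow min-cut, the minimum cut capacity equals the max flow.
In the residual graph, reachable from Well: {Well, P2, P4, P3}.
Min-cut edges: Well→M3 (6), P3→Ref (7); capacity 6 + 7 = 13.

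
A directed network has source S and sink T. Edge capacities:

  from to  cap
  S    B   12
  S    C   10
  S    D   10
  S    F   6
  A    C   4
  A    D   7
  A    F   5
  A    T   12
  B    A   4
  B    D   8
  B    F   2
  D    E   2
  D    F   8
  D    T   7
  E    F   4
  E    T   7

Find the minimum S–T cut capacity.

13

Augment S→D→T: bottleneck 7, flow now 7.
Augment S→B→A→T: bottleneck 4, flow now 11.
Augment S→D→E→T: bottleneck 2, flow now 13.
No augmenting path remains; maximum flow = 13.
By max-flow min-cut, the minimum cut capacity equals the max flow.
In the residual graph, reachable from S: {S, B, C, D, F}.
Min-cut edges: B→A (4), D→E (2), D→T (7); capacity 4 + 2 + 7 = 13.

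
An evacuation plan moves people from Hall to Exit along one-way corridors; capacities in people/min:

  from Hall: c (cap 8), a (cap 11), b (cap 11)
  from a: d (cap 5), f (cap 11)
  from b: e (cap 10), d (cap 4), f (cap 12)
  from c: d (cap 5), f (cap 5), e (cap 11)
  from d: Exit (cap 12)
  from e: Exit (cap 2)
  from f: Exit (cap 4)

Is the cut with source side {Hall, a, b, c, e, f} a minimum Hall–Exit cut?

Given cut capacity: 5 + 4 + 5 + 2 + 4 = 20.
Augment Hall→a→d→Exit: bottleneck 5, flow now 5.
Augment Hall→a→f→Exit: bottleneck 4, flow now 9.
Augment Hall→b→d→Exit: bottleneck 4, flow now 13.
Augment Hall→b→e→Exit: bottleneck 2, flow now 15.
Augment Hall→c→d→Exit: bottleneck 3, flow now 18.
No augmenting path remains; maximum flow = 18.
In the residual graph, reachable from Hall: {Hall, a, b, c, d, e, f}.
Min-cut edges: d→Exit (12), e→Exit (2), f→Exit (4); capacity 12 + 2 + 4 = 18.
Cut capacity 20 exceeds the max flow 18, so it is not minimum.

No — its capacity is 20, but the minimum cut has capacity 18.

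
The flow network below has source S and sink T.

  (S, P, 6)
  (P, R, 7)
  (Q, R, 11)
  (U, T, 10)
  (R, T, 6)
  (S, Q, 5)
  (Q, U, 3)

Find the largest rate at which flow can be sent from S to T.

Augment S→P→R→T: bottleneck 6, flow now 6.
Augment S→Q→U→T: bottleneck 3, flow now 9.
No augmenting path remains; maximum flow = 9.
In the residual graph, reachable from S: {S, P, Q, R}.
Min-cut edges: Q→U (3), R→T (6); capacity 3 + 6 = 9.
This cut is saturated, so no flow can exceed 9.

9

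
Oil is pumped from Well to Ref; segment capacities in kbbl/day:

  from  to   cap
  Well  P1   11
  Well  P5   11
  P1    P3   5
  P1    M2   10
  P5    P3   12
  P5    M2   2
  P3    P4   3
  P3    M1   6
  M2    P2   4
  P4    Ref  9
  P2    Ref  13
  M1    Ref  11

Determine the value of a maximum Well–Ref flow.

Augment Well→P1→P3→P4→Ref: bottleneck 3, flow now 3.
Augment Well→P1→P3→M1→Ref: bottleneck 2, flow now 5.
Augment Well→P1→M2→P2→Ref: bottleneck 4, flow now 9.
Augment Well→P5→P3→M1→Ref: bottleneck 4, flow now 13.
No augmenting path remains; maximum flow = 13.
In the residual graph, reachable from Well: {Well, P1, P5, P3, M2}.
Min-cut edges: P3→P4 (3), P3→M1 (6), M2→P2 (4); capacity 3 + 6 + 4 = 13.
This cut is saturated, so no flow can exceed 13.

13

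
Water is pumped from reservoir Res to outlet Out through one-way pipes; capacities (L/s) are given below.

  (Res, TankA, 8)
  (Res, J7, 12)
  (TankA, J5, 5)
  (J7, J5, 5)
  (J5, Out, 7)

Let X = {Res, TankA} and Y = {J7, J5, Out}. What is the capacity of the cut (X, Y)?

17

Edges leaving {Res, TankA}: Res→J7 (12), TankA→J5 (5).
Cut capacity = 12 + 5 = 17.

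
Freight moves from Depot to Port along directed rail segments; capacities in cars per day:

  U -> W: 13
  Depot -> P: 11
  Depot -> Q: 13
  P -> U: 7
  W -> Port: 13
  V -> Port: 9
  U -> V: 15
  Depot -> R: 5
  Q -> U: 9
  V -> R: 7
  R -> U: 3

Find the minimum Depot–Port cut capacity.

Augment Depot→P→U→V→Port: bottleneck 7, flow now 7.
Augment Depot→Q→U→V→Port: bottleneck 2, flow now 9.
Augment Depot→Q→U→W→Port: bottleneck 7, flow now 16.
Augment Depot→R→U→W→Port: bottleneck 3, flow now 19.
No augmenting path remains; maximum flow = 19.
By max-flow min-cut, the minimum cut capacity equals the max flow.
In the residual graph, reachable from Depot: {Depot, P, Q, R}.
Min-cut edges: P→U (7), Q→U (9), R→U (3); capacity 7 + 9 + 3 = 19.

19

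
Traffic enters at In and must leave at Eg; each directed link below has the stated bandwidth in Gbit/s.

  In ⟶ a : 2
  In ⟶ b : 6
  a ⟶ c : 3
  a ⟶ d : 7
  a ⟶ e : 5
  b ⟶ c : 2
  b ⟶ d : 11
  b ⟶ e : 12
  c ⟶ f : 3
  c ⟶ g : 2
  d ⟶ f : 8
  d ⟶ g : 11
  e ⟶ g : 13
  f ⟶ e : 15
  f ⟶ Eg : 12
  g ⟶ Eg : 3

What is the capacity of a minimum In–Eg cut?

Augment In→a→c→f→Eg: bottleneck 2, flow now 2.
Augment In→b→c→f→Eg: bottleneck 1, flow now 3.
Augment In→b→c→g→Eg: bottleneck 1, flow now 4.
Augment In→b→d→f→Eg: bottleneck 4, flow now 8.
No augmenting path remains; maximum flow = 8.
By max-flow min-cut, the minimum cut capacity equals the max flow.
In the residual graph, reachable from In: {In}.
Min-cut edges: In→a (2), In→b (6); capacity 2 + 6 = 8.

8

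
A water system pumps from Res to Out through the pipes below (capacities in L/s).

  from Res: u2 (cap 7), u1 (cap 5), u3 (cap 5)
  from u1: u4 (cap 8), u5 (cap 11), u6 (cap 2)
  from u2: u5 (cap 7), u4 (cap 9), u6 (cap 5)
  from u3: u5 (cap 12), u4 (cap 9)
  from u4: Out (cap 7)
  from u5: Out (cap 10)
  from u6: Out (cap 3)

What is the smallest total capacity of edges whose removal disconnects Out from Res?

Augment Res→u1→u4→Out: bottleneck 5, flow now 5.
Augment Res→u2→u4→Out: bottleneck 2, flow now 7.
Augment Res→u2→u5→Out: bottleneck 5, flow now 12.
Augment Res→u3→u5→Out: bottleneck 5, flow now 17.
No augmenting path remains; maximum flow = 17.
By max-flow min-cut, the minimum cut capacity equals the max flow.
In the residual graph, reachable from Res: {Res}.
Min-cut edges: Res→u1 (5), Res→u2 (7), Res→u3 (5); capacity 5 + 7 + 5 = 17.

17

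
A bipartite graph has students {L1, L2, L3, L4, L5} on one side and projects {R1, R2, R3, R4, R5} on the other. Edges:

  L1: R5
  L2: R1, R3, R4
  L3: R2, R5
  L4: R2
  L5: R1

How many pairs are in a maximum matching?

Unit-capacity flow: source→left, listed edges, right→sink; max matching = max flow.
Augmenting path L1→R5 (+1); matched 1.
Augmenting path L2→R1 (+1); matched 2.
Augmenting path L3→R2 (+1); matched 3.
Augmenting path L5→R1→L2→R3 (+1); matched 4.
No augmenting path remains; maximum matching = 4.
König certificate: {L2, L5, R2, R5} is a vertex cover of size 4 (every listed pair touches it), so no matching can be larger.

4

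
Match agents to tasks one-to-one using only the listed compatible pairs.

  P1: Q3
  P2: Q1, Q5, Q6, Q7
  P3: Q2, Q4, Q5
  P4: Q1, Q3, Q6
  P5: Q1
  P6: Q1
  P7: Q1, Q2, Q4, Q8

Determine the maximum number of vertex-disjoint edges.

6

Unit-capacity flow: source→left, listed edges, right→sink; max matching = max flow.
Augmenting path P1→Q3 (+1); matched 1.
Augmenting path P2→Q1 (+1); matched 2.
Augmenting path P3→Q2 (+1); matched 3.
Augmenting path P4→Q6 (+1); matched 4.
Augmenting path P7→Q4 (+1); matched 5.
Augmenting path P5→Q1→P2→Q5 (+1); matched 6.
No augmenting path remains; maximum matching = 6.
König certificate: {P1, P2, P3, P4, P7, Q1} is a vertex cover of size 6 (every listed pair touches it), so no matching can be larger.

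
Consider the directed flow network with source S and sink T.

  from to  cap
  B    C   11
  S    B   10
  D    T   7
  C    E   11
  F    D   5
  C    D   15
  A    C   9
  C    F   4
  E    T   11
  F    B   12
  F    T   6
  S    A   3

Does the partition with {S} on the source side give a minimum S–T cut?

Yes — it is a minimum cut (capacity 13).

Given cut capacity: 3 + 10 = 13.
Augment S→A→C→D→T: bottleneck 3, flow now 3.
Augment S→B→C→D→T: bottleneck 4, flow now 7.
Augment S→B→C→E→T: bottleneck 6, flow now 13.
No augmenting path remains; maximum flow = 13.
Cut capacity 13 equals the max flow, so it is a minimum cut.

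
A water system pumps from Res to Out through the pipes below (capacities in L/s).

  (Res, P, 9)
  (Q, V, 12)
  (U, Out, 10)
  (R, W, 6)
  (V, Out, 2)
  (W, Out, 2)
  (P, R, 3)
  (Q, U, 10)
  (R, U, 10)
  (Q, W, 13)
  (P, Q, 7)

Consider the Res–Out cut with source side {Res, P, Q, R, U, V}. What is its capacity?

Edges leaving {Res, P, Q, R, U, V}: Q→W (13), R→W (6), U→Out (10), V→Out (2).
Cut capacity = 13 + 6 + 10 + 2 = 31.

31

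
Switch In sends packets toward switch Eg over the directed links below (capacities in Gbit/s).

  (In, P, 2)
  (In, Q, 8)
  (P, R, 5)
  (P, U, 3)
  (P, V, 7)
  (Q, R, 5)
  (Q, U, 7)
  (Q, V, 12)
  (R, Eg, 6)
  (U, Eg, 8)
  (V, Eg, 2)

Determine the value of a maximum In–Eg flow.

10

Augment In→P→R→Eg: bottleneck 2, flow now 2.
Augment In→Q→R→Eg: bottleneck 4, flow now 6.
Augment In→Q→U→Eg: bottleneck 4, flow now 10.
No augmenting path remains; maximum flow = 10.
In the residual graph, reachable from In: {In}.
Min-cut edges: In→P (2), In→Q (8); capacity 2 + 8 = 10.
This cut is saturated, so no flow can exceed 10.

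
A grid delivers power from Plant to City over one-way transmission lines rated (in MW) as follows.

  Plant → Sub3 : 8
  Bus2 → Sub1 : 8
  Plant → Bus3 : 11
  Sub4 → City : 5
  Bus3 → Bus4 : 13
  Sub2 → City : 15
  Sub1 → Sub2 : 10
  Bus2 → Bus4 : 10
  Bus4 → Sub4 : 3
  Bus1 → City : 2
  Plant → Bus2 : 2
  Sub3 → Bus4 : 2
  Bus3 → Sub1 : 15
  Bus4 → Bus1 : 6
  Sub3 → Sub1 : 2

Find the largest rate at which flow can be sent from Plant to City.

15

Augment Plant→Bus3→Bus4→Sub4→City: bottleneck 3, flow now 3.
Augment Plant→Bus3→Bus4→Bus1→City: bottleneck 2, flow now 5.
Augment Plant→Bus3→Sub1→Sub2→City: bottleneck 6, flow now 11.
Augment Plant→Sub3→Sub1→Sub2→City: bottleneck 2, flow now 13.
Augment Plant→Bus2→Sub1→Sub2→City: bottleneck 2, flow now 15.
No augmenting path remains; maximum flow = 15.
In the residual graph, reachable from Plant: {Plant, Bus3, Sub3, Bus2, Bus4, Sub1, Bus1}.
Min-cut edges: Bus4→Sub4 (3), Sub1→Sub2 (10), Bus1→City (2); capacity 3 + 10 + 2 = 15.
This cut is saturated, so no flow can exceed 15.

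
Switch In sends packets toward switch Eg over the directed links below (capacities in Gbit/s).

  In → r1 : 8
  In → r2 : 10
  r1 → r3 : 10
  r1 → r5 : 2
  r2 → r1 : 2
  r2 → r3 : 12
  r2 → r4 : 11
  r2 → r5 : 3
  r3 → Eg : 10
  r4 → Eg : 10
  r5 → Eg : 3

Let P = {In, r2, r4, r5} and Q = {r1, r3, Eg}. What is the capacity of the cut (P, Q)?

Edges leaving {In, r2, r4, r5}: In→r1 (8), r2→r1 (2), r2→r3 (12), r4→Eg (10), r5→Eg (3).
Cut capacity = 8 + 2 + 12 + 10 + 3 = 35.

35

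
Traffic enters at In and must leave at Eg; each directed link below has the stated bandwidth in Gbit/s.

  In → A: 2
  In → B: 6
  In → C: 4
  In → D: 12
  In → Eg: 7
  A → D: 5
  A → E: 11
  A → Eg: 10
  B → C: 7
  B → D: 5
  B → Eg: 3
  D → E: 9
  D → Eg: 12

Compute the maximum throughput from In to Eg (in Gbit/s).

24

Augment In→Eg: bottleneck 7, flow now 7.
Augment In→A→Eg: bottleneck 2, flow now 9.
Augment In→B→Eg: bottleneck 3, flow now 12.
Augment In→D→Eg: bottleneck 12, flow now 24.
No augmenting path remains; maximum flow = 24.
In the residual graph, reachable from In: {In, B, C, D, E}.
Min-cut edges: In→A (2), In→Eg (7), B→Eg (3), D→Eg (12); capacity 2 + 7 + 3 + 12 = 24.
This cut is saturated, so no flow can exceed 24.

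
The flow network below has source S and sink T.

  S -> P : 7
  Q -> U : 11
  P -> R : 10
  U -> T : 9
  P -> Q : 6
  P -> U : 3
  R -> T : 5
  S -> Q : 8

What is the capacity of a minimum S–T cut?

Augment S→P→R→T: bottleneck 5, flow now 5.
Augment S→P→U→T: bottleneck 2, flow now 7.
Augment S→Q→U→T: bottleneck 7, flow now 14.
No augmenting path remains; maximum flow = 14.
By max-flow min-cut, the minimum cut capacity equals the max flow.
In the residual graph, reachable from S: {S, P, Q, R, U}.
Min-cut edges: R→T (5), U→T (9); capacity 5 + 9 = 14.

14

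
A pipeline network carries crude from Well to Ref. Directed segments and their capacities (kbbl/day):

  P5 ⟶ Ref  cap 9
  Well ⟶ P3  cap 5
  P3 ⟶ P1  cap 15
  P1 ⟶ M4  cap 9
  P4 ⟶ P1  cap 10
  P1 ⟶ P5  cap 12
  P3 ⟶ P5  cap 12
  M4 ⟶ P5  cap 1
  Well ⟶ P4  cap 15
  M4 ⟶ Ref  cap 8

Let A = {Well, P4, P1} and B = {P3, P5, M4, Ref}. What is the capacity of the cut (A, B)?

26

Edges leaving {Well, P4, P1}: Well→P3 (5), P1→P5 (12), P1→M4 (9).
Cut capacity = 5 + 12 + 9 = 26.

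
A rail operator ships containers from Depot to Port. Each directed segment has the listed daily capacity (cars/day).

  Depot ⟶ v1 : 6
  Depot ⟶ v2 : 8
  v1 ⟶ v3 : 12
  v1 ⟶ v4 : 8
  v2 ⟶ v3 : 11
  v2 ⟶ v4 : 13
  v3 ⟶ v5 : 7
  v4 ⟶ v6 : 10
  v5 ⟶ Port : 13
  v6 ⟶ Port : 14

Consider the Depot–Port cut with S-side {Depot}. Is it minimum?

Yes — it is a minimum cut (capacity 14).

Given cut capacity: 6 + 8 = 14.
Augment Depot→v1→v3→v5→Port: bottleneck 6, flow now 6.
Augment Depot→v2→v3→v5→Port: bottleneck 1, flow now 7.
Augment Depot→v2→v4→v6→Port: bottleneck 7, flow now 14.
No augmenting path remains; maximum flow = 14.
Cut capacity 14 equals the max flow, so it is a minimum cut.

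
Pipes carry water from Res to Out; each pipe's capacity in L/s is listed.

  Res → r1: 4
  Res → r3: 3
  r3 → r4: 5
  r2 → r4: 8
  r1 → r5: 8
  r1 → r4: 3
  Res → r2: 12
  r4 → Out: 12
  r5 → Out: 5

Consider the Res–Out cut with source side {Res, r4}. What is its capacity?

31

Edges leaving {Res, r4}: Res→r1 (4), Res→r2 (12), Res→r3 (3), r4→Out (12).
Cut capacity = 4 + 12 + 3 + 12 = 31.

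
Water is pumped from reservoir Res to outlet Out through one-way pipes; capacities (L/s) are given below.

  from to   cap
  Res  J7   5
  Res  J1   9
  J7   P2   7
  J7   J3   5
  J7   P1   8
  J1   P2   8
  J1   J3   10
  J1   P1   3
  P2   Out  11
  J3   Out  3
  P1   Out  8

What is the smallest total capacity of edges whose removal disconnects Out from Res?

Augment Res→J7→P2→Out: bottleneck 5, flow now 5.
Augment Res→J1→P2→Out: bottleneck 6, flow now 11.
Augment Res→J1→J3→Out: bottleneck 3, flow now 14.
No augmenting path remains; maximum flow = 14.
By max-flow min-cut, the minimum cut capacity equals the max flow.
In the residual graph, reachable from Res: {Res}.
Min-cut edges: Res→J7 (5), Res→J1 (9); capacity 5 + 9 = 14.

14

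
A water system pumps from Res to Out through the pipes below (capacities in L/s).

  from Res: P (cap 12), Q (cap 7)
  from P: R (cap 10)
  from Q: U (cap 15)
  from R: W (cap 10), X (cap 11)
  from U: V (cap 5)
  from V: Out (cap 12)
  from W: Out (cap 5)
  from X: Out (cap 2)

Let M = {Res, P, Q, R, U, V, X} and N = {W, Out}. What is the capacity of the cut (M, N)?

Edges leaving {Res, P, Q, R, U, V, X}: R→W (10), V→Out (12), X→Out (2).
Cut capacity = 10 + 12 + 2 = 24.

24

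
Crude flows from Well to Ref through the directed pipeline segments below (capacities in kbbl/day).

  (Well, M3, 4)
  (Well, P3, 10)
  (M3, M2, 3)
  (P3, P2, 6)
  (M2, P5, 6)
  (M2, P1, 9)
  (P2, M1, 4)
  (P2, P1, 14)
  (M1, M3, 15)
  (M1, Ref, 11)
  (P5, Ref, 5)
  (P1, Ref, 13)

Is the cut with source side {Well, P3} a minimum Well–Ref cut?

Given cut capacity: 4 + 6 = 10.
Augment Well→M3→M2→P5→Ref: bottleneck 3, flow now 3.
Augment Well→P3→P2→M1→Ref: bottleneck 4, flow now 7.
Augment Well→P3→P2→P1→Ref: bottleneck 2, flow now 9.
No augmenting path remains; maximum flow = 9.
In the residual graph, reachable from Well: {Well, M3, P3}.
Min-cut edges: M3→M2 (3), P3→P2 (6); capacity 3 + 6 = 9.
Cut capacity 10 exceeds the max flow 9, so it is not minimum.

No — its capacity is 10, but the minimum cut has capacity 9.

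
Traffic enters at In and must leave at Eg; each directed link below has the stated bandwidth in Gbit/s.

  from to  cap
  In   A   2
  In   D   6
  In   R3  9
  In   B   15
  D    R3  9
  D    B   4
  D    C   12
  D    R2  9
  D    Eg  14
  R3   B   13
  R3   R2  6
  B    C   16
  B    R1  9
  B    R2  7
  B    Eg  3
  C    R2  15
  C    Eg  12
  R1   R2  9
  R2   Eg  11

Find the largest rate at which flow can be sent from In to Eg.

30

Augment In→D→Eg: bottleneck 6, flow now 6.
Augment In→B→Eg: bottleneck 3, flow now 9.
Augment In→R3→R2→Eg: bottleneck 6, flow now 15.
Augment In→B→C→Eg: bottleneck 12, flow now 27.
Augment In→R3→B→R2→Eg: bottleneck 3, flow now 30.
No augmenting path remains; maximum flow = 30.
In the residual graph, reachable from In: {In, A}.
Min-cut edges: In→D (6), In→R3 (9), In→B (15); capacity 6 + 9 + 15 = 30.
This cut is saturated, so no flow can exceed 30.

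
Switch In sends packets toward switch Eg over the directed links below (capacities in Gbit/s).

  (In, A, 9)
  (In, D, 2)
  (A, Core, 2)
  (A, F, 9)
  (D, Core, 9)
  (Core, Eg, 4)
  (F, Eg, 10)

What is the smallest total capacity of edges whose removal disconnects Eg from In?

11

Augment In→A→Core→Eg: bottleneck 2, flow now 2.
Augment In→A→F→Eg: bottleneck 7, flow now 9.
Augment In→D→Core→Eg: bottleneck 2, flow now 11.
No augmenting path remains; maximum flow = 11.
By max-flow min-cut, the minimum cut capacity equals the max flow.
In the residual graph, reachable from In: {In}.
Min-cut edges: In→A (9), In→D (2); capacity 9 + 2 = 11.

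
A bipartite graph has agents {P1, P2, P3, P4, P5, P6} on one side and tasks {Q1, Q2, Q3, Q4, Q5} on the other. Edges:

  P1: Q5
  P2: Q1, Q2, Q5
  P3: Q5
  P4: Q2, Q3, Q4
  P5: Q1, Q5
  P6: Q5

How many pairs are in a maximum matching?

Unit-capacity flow: source→left, listed edges, right→sink; max matching = max flow.
Augmenting path P1→Q5 (+1); matched 1.
Augmenting path P2→Q1 (+1); matched 2.
Augmenting path P4→Q2 (+1); matched 3.
Augmenting path P5→Q1→P2→Q2→P4→Q3 (+1); matched 4.
No augmenting path remains; maximum matching = 4.
König certificate: {P2, P4, P5, Q5} is a vertex cover of size 4 (every listed pair touches it), so no matching can be larger.

4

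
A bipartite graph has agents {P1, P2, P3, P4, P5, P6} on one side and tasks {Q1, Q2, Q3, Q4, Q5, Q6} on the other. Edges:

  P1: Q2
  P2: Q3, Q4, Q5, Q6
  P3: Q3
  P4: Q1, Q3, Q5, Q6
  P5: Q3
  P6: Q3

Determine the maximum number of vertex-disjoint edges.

4

Unit-capacity flow: source→left, listed edges, right→sink; max matching = max flow.
Augmenting path P1→Q2 (+1); matched 1.
Augmenting path P2→Q3 (+1); matched 2.
Augmenting path P4→Q1 (+1); matched 3.
Augmenting path P3→Q3→P2→Q4 (+1); matched 4.
No augmenting path remains; maximum matching = 4.
König certificate: {P1, P2, P4, Q3} is a vertex cover of size 4 (every listed pair touches it), so no matching can be larger.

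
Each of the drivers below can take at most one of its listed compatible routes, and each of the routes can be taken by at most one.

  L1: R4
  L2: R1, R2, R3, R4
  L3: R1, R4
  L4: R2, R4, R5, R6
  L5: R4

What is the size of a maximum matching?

4

Unit-capacity flow: source→left, listed edges, right→sink; max matching = max flow.
Augmenting path L1→R4 (+1); matched 1.
Augmenting path L2→R1 (+1); matched 2.
Augmenting path L4→R2 (+1); matched 3.
Augmenting path L3→R1→L2→R3 (+1); matched 4.
No augmenting path remains; maximum matching = 4.
König certificate: {L2, L3, L4, R4} is a vertex cover of size 4 (every listed pair touches it), so no matching can be larger.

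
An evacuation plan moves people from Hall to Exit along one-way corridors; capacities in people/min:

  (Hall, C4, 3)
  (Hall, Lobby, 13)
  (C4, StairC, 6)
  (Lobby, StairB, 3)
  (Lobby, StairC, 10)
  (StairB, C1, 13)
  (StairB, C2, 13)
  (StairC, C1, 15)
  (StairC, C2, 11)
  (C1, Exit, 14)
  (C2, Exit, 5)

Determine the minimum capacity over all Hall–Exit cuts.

Augment Hall→C4→StairC→C1→Exit: bottleneck 3, flow now 3.
Augment Hall→Lobby→StairB→C1→Exit: bottleneck 3, flow now 6.
Augment Hall→Lobby→StairC→C1→Exit: bottleneck 8, flow now 14.
Augment Hall→Lobby→StairC→C2→Exit: bottleneck 2, flow now 16.
No augmenting path remains; maximum flow = 16.
By max-flow min-cut, the minimum cut capacity equals the max flow.
In the residual graph, reachable from Hall: {Hall}.
Min-cut edges: Hall→C4 (3), Hall→Lobby (13); capacity 3 + 13 = 16.

16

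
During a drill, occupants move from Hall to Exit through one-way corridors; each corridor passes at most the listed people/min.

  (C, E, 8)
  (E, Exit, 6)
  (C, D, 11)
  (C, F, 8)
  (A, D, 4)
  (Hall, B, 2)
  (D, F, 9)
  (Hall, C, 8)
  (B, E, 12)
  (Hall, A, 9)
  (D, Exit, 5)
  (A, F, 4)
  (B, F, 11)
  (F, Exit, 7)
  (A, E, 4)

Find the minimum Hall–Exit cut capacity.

Augment Hall→A→D→Exit: bottleneck 4, flow now 4.
Augment Hall→A→E→Exit: bottleneck 4, flow now 8.
Augment Hall→A→F→Exit: bottleneck 1, flow now 9.
Augment Hall→B→E→Exit: bottleneck 2, flow now 11.
Augment Hall→C→D→Exit: bottleneck 1, flow now 12.
Augment Hall→C→F→Exit: bottleneck 6, flow now 18.
No augmenting path remains; maximum flow = 18.
By max-flow min-cut, the minimum cut capacity equals the max flow.
In the residual graph, reachable from Hall: {Hall, A, B, C, D, E, F}.
Min-cut edges: D→Exit (5), E→Exit (6), F→Exit (7); capacity 5 + 6 + 7 = 18.

18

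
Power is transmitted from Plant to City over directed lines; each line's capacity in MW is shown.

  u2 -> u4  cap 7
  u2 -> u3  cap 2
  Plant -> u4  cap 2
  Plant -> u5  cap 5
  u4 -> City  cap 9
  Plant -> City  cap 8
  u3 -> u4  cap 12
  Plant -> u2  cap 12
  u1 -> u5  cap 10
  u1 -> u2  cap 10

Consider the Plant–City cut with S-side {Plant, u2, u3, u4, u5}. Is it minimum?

Given cut capacity: 8 + 9 = 17.
Augment Plant→City: bottleneck 8, flow now 8.
Augment Plant→u4→City: bottleneck 2, flow now 10.
Augment Plant→u2→u4→City: bottleneck 7, flow now 17.
No augmenting path remains; maximum flow = 17.
Cut capacity 17 equals the max flow, so it is a minimum cut.

Yes — it is a minimum cut (capacity 17).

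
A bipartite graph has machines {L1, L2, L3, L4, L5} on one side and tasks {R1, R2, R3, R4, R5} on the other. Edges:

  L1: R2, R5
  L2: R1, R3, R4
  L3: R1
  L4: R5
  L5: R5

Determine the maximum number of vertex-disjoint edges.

4

Unit-capacity flow: source→left, listed edges, right→sink; max matching = max flow.
Augmenting path L1→R2 (+1); matched 1.
Augmenting path L2→R1 (+1); matched 2.
Augmenting path L4→R5 (+1); matched 3.
Augmenting path L3→R1→L2→R3 (+1); matched 4.
No augmenting path remains; maximum matching = 4.
König certificate: {L1, L2, L3, R5} is a vertex cover of size 4 (every listed pair touches it), so no matching can be larger.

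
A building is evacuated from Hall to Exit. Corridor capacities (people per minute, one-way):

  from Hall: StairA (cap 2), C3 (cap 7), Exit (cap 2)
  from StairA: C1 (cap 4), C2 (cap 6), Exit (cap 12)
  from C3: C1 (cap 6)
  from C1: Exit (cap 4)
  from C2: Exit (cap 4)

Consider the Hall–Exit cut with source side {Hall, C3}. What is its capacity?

10

Edges leaving {Hall, C3}: Hall→StairA (2), Hall→Exit (2), C3→C1 (6).
Cut capacity = 2 + 2 + 6 = 10.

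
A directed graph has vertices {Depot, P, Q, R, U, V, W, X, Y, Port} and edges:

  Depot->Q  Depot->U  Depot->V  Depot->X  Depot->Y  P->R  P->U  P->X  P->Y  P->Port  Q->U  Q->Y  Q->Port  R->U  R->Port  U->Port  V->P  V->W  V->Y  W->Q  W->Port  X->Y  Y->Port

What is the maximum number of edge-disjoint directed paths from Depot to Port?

Assign every edge capacity 1; by Menger, the answer equals the max flow.
Path Depot→Q→Port (+1); total 1.
Path Depot→U→Port (+1); total 2.
Path Depot→Y→Port (+1); total 3.
Path Depot→V→P→Port (+1); total 4.
No residual Depot→Port path; max flow = 4.
Certifying cut of size 4: {Depot→Q, Depot→U, Depot→V, Y→Port}.

4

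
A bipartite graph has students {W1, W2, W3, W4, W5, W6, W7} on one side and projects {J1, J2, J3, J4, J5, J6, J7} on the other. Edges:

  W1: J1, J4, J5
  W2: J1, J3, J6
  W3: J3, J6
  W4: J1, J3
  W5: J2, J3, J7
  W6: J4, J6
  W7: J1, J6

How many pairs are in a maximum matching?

Unit-capacity flow: source→left, listed edges, right→sink; max matching = max flow.
Augmenting path W1→J1 (+1); matched 1.
Augmenting path W2→J3 (+1); matched 2.
Augmenting path W3→J6 (+1); matched 3.
Augmenting path W5→J2 (+1); matched 4.
Augmenting path W6→J4 (+1); matched 5.
Augmenting path W4→J1→W1→J5 (+1); matched 6.
No augmenting path remains; maximum matching = 6.
König certificate: {W1, W5, W6, J1, J3, J6} is a vertex cover of size 6 (every listed pair touches it), so no matching can be larger.

6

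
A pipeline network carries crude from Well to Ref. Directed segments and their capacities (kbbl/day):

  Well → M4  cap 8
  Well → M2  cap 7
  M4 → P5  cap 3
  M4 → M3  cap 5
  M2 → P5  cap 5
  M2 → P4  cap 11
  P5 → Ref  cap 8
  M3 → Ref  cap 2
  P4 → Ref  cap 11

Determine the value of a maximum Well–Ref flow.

Augment Well→M4→P5→Ref: bottleneck 3, flow now 3.
Augment Well→M4→M3→Ref: bottleneck 2, flow now 5.
Augment Well→M2→P5→Ref: bottleneck 5, flow now 10.
Augment Well→M2→P4→Ref: bottleneck 2, flow now 12.
No augmenting path remains; maximum flow = 12.
In the residual graph, reachable from Well: {Well, M4, M3}.
Min-cut edges: Well→M2 (7), M4→P5 (3), M3→Ref (2); capacity 7 + 3 + 2 = 12.
This cut is saturated, so no flow can exceed 12.

12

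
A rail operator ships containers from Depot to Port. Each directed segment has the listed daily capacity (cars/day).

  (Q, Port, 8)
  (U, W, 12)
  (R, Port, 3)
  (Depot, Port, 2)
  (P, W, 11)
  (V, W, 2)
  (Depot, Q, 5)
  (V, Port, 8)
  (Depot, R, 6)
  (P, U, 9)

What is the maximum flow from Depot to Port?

Augment Depot→Port: bottleneck 2, flow now 2.
Augment Depot→Q→Port: bottleneck 5, flow now 7.
Augment Depot→R→Port: bottleneck 3, flow now 10.
No augmenting path remains; maximum flow = 10.
In the residual graph, reachable from Depot: {Depot, R}.
Min-cut edges: Depot→Q (5), Depot→Port (2), R→Port (3); capacity 5 + 2 + 3 = 10.
This cut is saturated, so no flow can exceed 10.

10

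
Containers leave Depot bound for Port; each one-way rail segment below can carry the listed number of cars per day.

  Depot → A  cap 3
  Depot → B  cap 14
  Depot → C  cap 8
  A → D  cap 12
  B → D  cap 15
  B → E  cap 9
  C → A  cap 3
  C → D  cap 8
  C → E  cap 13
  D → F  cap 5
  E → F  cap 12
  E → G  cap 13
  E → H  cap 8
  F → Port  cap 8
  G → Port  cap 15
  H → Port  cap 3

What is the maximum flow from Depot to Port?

22

Augment Depot→A→D→F→Port: bottleneck 3, flow now 3.
Augment Depot→B→D→F→Port: bottleneck 2, flow now 5.
Augment Depot→B→E→F→Port: bottleneck 3, flow now 8.
Augment Depot→B→E→G→Port: bottleneck 6, flow now 14.
Augment Depot→C→E→G→Port: bottleneck 7, flow now 21.
Augment Depot→C→E→H→Port: bottleneck 1, flow now 22.
No augmenting path remains; maximum flow = 22.
In the residual graph, reachable from Depot: {Depot, A, B, D}.
Min-cut edges: Depot→C (8), B→E (9), D→F (5); capacity 8 + 9 + 5 = 22.
This cut is saturated, so no flow can exceed 22.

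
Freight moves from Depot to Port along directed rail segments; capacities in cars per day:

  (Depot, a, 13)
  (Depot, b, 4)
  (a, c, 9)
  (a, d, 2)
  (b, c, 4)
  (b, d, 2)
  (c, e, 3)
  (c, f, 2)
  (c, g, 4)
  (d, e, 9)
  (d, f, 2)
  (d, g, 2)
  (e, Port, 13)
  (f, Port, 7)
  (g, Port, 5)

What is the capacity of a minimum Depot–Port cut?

13

Augment Depot→a→c→e→Port: bottleneck 3, flow now 3.
Augment Depot→a→c→f→Port: bottleneck 2, flow now 5.
Augment Depot→a→c→g→Port: bottleneck 4, flow now 9.
Augment Depot→a→d→e→Port: bottleneck 2, flow now 11.
Augment Depot→b→d→e→Port: bottleneck 2, flow now 13.
No augmenting path remains; maximum flow = 13.
By max-flow min-cut, the minimum cut capacity equals the max flow.
In the residual graph, reachable from Depot: {Depot, a, b, c}.
Min-cut edges: a→d (2), b→d (2), c→e (3), c→f (2), c→g (4); capacity 2 + 2 + 3 + 2 + 4 = 13.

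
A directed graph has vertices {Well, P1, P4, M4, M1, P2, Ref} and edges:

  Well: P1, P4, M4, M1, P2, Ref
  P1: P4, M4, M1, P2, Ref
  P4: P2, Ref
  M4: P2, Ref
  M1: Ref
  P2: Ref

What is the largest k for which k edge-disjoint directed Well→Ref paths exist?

Assign every edge capacity 1; by Menger, the answer equals the max flow.
Path Well→Ref (+1); total 1.
Path Well→P1→Ref (+1); total 2.
Path Well→P4→Ref (+1); total 3.
Path Well→M4→Ref (+1); total 4.
Path Well→M1→Ref (+1); total 5.
Path Well→P2→Ref (+1); total 6.
No residual Well→Ref path; max flow = 6.
Certifying cut of size 6: {Well→M1, Well→M4, Well→P1, Well→P2, Well→P4, Well→Ref}.

6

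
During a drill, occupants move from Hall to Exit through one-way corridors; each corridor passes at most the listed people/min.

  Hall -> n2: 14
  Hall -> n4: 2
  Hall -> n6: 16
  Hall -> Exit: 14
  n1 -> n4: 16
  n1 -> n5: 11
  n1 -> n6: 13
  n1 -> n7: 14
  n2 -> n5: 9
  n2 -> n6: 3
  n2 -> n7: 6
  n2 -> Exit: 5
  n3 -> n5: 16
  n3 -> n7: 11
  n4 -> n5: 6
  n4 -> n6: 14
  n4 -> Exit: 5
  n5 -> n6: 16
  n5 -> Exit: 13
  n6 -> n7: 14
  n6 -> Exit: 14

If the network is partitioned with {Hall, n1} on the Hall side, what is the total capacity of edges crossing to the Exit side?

100

Edges leaving {Hall, n1}: Hall→n2 (14), Hall→n4 (2), Hall→n6 (16), Hall→Exit (14), n1→n4 (16), n1→n5 (11), n1→n6 (13), n1→n7 (14).
Cut capacity = 14 + 2 + 16 + 14 + 16 + 11 + 13 + 14 = 100.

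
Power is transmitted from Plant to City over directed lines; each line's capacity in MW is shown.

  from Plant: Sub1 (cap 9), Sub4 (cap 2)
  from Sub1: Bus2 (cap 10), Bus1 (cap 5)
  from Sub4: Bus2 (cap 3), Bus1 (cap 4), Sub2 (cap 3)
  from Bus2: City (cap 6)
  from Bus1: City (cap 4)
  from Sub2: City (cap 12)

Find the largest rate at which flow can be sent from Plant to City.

Augment Plant→Sub1→Bus2→City: bottleneck 6, flow now 6.
Augment Plant→Sub1→Bus1→City: bottleneck 3, flow now 9.
Augment Plant→Sub4→Bus1→City: bottleneck 1, flow now 10.
Augment Plant→Sub4→Sub2→City: bottleneck 1, flow now 11.
No augmenting path remains; maximum flow = 11.
In the residual graph, reachable from Plant: {Plant}.
Min-cut edges: Plant→Sub1 (9), Plant→Sub4 (2); capacity 9 + 2 = 11.
This cut is saturated, so no flow can exceed 11.

11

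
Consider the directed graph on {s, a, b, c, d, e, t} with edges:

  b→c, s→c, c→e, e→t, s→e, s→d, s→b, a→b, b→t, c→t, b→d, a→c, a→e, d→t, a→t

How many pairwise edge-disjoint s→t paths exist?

4

Assign every edge capacity 1; by Menger, the answer equals the max flow.
Path s→b→t (+1); total 1.
Path s→c→t (+1); total 2.
Path s→d→t (+1); total 3.
Path s→e→t (+1); total 4.
No residual s→t path; max flow = 4.
Certifying cut of size 4: {s→b, s→c, s→d, s→e}.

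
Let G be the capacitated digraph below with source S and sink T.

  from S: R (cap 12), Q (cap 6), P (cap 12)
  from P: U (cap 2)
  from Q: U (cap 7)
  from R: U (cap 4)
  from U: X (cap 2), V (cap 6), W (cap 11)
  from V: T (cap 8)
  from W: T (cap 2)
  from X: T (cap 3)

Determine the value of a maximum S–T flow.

Augment S→P→U→V→T: bottleneck 2, flow now 2.
Augment S→Q→U→V→T: bottleneck 4, flow now 6.
Augment S→Q→U→W→T: bottleneck 2, flow now 8.
Augment S→R→U→X→T: bottleneck 2, flow now 10.
No augmenting path remains; maximum flow = 10.
In the residual graph, reachable from S: {S, P, Q, R, U, W}.
Min-cut edges: U→V (6), U→X (2), W→T (2); capacity 6 + 2 + 2 = 10.
This cut is saturated, so no flow can exceed 10.

10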